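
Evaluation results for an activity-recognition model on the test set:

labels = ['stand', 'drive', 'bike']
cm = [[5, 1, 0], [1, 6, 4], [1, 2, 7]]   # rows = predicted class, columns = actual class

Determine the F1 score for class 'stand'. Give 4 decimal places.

0.7692

One-vs-rest for 'stand': TP = diagonal; FP = other classes predicted 'stand'; FN = 'stand' predicted as other.
F1 score = 2·TP/(2·TP+FP+FN).
stand: TP=5, FP=1+0=1, FN=1+1=2 → 10/13 = 0.76923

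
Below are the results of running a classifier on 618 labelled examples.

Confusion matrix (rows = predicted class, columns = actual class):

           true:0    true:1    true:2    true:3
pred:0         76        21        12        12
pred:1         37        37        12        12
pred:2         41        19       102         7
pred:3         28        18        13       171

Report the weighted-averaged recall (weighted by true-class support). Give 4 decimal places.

Per-class recall (TP/(TP+FN)):
  0: TP=76, FN=37+41+28=106 → 76/182 = 0.41758
  1: TP=37, FN=21+19+18=58 → 37/95 = 0.38947
  2: TP=102, FN=12+12+13=37 → 102/139 = 0.73381
  3: TP=171, FN=12+12+7=31 → 171/202 = 0.84653
Weighted-recall = Σ (supportᵢ/N)·recallᵢ with N=618: (182/618)·0.41758 + (95/618)·0.38947 + (139/618)·0.73381 + (202/618)·0.84653 = 0.6246

0.6246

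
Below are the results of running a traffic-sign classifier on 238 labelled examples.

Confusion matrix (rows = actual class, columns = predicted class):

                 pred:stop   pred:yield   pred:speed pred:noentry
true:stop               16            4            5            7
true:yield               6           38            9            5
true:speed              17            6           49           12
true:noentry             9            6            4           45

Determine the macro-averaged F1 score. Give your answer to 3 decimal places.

0.601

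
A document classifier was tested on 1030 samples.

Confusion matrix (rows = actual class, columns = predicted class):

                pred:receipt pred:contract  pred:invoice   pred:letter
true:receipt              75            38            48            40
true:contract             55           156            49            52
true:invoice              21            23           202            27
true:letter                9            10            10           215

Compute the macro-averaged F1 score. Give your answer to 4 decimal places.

Per-class F1 score (2·TP/(2·TP+FP+FN)):
  receipt: TP=75, FP=55+21+9=85, FN=38+48+40=126 → 150/361 = 0.41551
  contract: TP=156, FP=38+23+10=71, FN=55+49+52=156 → 312/539 = 0.57885
  invoice: TP=202, FP=48+49+10=107, FN=21+23+27=71 → 404/582 = 0.69416
  letter: TP=215, FP=40+52+27=119, FN=9+10+10=29 → 430/578 = 0.74394
Macro-F1 score = mean = (0.41551 + 0.57885 + 0.69416 + 0.74394) / 4 = 0.6081

0.6081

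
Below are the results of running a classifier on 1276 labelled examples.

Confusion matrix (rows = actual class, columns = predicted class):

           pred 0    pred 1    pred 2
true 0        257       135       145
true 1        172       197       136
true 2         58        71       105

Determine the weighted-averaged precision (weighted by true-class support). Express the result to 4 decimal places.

Per-class precision (TP/(TP+FP)):
  0: TP=257, FP=172+58=230 → 257/487 = 0.52772
  1: TP=197, FP=135+71=206 → 197/403 = 0.48883
  2: TP=105, FP=145+136=281 → 105/386 = 0.27202
Weighted-precision = Σ (supportᵢ/N)·precisionᵢ with N=1276: (537/1276)·0.52772 + (505/1276)·0.48883 + (234/1276)·0.27202 = 0.4654

0.4654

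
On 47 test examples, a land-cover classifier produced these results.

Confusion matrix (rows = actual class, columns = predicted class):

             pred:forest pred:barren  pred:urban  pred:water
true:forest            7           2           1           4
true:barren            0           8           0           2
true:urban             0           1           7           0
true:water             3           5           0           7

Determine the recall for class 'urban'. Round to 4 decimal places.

recall = TP/(TP+FN).
urban: TP=7, FN=0+1+0=1 → 7/8 = 0.87500

0.8750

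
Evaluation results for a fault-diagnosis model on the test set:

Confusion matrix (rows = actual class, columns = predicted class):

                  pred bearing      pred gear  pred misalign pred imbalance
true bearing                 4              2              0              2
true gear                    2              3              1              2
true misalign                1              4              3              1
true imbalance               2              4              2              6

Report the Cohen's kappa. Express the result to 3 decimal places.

Observed agreement pₒ = trace/N = 16/39 = 0.4103
Expected agreement pₑ = Σ (rowᵢ·colᵢ)/N² = (8·9 + 8·13 + 9·6 + 14·11)/39² = 0.2525
κ = (pₒ − pₑ)/(1 − pₑ) = (0.4103 − 0.2525)/(1 − 0.2525) = 0.211

0.211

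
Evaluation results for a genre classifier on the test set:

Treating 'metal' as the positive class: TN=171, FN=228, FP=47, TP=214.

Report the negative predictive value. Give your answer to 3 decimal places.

0.429

NPV = TN/(TN+FN) = 171/(171+228) = 0.429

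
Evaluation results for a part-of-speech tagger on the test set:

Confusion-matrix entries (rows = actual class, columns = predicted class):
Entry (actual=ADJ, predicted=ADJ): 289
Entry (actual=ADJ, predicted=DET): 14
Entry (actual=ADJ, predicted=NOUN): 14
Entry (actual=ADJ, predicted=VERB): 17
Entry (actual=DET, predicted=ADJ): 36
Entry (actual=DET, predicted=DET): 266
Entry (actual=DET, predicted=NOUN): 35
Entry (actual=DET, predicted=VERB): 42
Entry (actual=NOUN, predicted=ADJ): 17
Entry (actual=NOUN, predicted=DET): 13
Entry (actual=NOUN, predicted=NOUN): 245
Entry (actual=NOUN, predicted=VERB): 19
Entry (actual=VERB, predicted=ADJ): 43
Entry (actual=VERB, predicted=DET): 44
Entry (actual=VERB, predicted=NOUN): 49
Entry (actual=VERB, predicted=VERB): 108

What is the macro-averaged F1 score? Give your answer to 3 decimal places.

Per-class F1 score (2·TP/(2·TP+FP+FN)):
  ADJ: TP=289, FP=36+17+43=96, FN=14+14+17=45 → 578/719 = 0.8039
  DET: TP=266, FP=14+13+44=71, FN=36+35+42=113 → 532/716 = 0.7430
  NOUN: TP=245, FP=14+35+49=98, FN=17+13+19=49 → 490/637 = 0.7692
  VERB: TP=108, FP=17+42+19=78, FN=43+44+49=136 → 216/430 = 0.5023
Macro-F1 score = mean = (0.8039 + 0.7430 + 0.7692 + 0.5023) / 4 = 0.705

0.705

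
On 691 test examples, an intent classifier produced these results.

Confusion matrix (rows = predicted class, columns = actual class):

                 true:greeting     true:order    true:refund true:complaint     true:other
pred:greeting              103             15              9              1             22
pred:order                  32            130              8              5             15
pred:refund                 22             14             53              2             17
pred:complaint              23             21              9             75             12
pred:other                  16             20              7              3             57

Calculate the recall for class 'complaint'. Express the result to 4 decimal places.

0.8721

recall = TP/(TP+FN).
complaint: TP=75, FN=1+5+2+3=11 → 75/86 = 0.87209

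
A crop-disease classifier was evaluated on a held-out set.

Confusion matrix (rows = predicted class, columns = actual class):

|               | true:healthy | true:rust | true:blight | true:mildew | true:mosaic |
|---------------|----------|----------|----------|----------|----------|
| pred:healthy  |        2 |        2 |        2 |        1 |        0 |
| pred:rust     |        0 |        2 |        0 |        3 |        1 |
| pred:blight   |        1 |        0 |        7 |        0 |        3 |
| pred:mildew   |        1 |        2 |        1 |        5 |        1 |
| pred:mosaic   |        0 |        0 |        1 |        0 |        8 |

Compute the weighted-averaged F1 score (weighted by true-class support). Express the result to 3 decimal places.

Per-class F1 score (2·TP/(2·TP+FP+FN)):
  healthy: TP=2, FP=2+2+1+0=5, FN=0+1+1+0=2 → 4/11 = 0.3636
  rust: TP=2, FP=0+0+3+1=4, FN=2+0+2+0=4 → 4/12 = 0.3333
  blight: TP=7, FP=1+0+0+3=4, FN=2+0+1+1=4 → 14/22 = 0.6364
  mildew: TP=5, FP=1+2+1+1=5, FN=1+3+0+0=4 → 10/19 = 0.5263
  mosaic: TP=8, FP=0+0+1+0=1, FN=0+1+3+1=5 → 16/22 = 0.7273
Weighted-F1 score = Σ (supportᵢ/N)·F1 scoreᵢ with N=43: (4/43)·0.3636 + (6/43)·0.3333 + (11/43)·0.6364 + (9/43)·0.5263 + (13/43)·0.7273 = 0.573

0.573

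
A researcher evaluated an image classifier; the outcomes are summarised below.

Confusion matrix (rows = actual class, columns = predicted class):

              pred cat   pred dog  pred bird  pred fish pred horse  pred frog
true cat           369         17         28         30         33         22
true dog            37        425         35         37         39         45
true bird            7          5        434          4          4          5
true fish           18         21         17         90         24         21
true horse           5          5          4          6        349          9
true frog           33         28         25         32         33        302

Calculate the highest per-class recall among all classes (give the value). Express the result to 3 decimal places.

Per-class recall (TP/(TP+FN)):
  cat: TP=369, FN=17+28+30+33+22=130 → 369/499 = 0.7395
  dog: TP=425, FN=37+35+37+39+45=193 → 425/618 = 0.6877
  bird: TP=434, FN=7+5+4+4+5=25 → 434/459 = 0.9455
  fish: TP=90, FN=18+21+17+24+21=101 → 90/191 = 0.4712
  horse: TP=349, FN=5+5+4+6+9=29 → 349/378 = 0.9233
  frog: TP=302, FN=33+28+25+32+33=151 → 302/453 = 0.6667
Highest is class 'bird' with recall = 0.946.

0.946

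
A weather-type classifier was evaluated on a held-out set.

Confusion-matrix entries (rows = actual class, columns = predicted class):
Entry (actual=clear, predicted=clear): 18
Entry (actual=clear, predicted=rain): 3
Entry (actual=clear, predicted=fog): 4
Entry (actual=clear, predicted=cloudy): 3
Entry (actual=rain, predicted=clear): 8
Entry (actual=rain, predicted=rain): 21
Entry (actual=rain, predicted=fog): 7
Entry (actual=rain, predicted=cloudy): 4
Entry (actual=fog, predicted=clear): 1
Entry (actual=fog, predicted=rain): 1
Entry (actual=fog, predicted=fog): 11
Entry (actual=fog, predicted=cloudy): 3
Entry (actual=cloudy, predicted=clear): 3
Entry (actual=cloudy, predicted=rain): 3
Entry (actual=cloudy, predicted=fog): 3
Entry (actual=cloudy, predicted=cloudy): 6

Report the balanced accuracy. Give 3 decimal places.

0.564

Balanced accuracy = mean of per-class recall.
  clear: recall = 18/28 = 0.6429
  rain: recall = 21/40 = 0.5250
  fog: recall = 11/16 = 0.6875
  cloudy: recall = 6/15 = 0.4000
Mean = (0.6429 + 0.5250 + 0.6875 + 0.4000) / 4 = 0.564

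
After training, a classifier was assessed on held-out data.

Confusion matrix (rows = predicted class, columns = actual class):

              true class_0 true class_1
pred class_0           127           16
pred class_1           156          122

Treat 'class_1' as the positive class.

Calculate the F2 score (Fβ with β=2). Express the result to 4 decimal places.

Fβ = (1+β²)·TP / ((1+β²)·TP + β²·FN + FP), with β²=4
= 5·122 / (5·122 + 4·16 + 156) = 0.7349

0.7349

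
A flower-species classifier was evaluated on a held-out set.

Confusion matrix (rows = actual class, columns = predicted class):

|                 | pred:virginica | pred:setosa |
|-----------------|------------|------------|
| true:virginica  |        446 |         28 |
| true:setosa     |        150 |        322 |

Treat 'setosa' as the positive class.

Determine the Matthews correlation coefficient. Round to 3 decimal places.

0.645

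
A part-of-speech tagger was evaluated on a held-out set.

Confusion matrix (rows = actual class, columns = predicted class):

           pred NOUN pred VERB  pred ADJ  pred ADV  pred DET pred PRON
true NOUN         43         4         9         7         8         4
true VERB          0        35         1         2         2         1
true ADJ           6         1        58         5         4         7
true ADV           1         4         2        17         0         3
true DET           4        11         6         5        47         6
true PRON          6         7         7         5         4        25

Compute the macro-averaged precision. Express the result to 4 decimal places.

0.6102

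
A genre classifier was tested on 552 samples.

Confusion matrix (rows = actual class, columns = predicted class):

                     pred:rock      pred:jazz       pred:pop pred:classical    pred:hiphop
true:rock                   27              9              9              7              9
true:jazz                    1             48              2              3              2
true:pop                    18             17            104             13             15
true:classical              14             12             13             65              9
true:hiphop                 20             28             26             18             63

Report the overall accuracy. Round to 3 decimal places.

Accuracy = trace / total = (27+48+104+65+63=307) / 552 = 307/552 = 0.556

0.556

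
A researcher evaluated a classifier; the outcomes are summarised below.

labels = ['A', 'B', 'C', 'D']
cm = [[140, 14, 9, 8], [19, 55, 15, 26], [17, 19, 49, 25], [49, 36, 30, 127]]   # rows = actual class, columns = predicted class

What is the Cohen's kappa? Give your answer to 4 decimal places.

Observed agreement pₒ = trace/N = 371/638 = 0.58150
Expected agreement pₑ = Σ (rowᵢ·colᵢ)/N² = (171·225 + 115·124 + 110·103 + 242·186)/638² = 0.26797
κ = (pₒ − pₑ)/(1 − pₑ) = (0.58150 − 0.26797)/(1 − 0.26797) = 0.4283

0.4283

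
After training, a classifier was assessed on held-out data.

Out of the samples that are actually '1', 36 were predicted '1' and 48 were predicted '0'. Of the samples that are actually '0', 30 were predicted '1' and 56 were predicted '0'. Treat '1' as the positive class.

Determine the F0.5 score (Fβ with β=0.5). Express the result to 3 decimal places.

Fβ = (1+β²)·TP / ((1+β²)·TP + β²·FN + FP), with β²=1/4
= 1.25·36 / (1.25·36 + 0.25·48 + 30) = 0.517

0.517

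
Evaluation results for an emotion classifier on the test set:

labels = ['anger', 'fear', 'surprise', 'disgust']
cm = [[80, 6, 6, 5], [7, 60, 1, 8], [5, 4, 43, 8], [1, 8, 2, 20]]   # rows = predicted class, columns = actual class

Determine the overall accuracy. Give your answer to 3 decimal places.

0.769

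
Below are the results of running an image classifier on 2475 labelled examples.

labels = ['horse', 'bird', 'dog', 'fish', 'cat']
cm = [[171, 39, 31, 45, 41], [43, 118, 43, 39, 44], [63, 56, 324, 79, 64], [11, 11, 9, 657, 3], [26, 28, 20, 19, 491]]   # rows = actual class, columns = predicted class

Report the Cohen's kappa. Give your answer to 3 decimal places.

0.628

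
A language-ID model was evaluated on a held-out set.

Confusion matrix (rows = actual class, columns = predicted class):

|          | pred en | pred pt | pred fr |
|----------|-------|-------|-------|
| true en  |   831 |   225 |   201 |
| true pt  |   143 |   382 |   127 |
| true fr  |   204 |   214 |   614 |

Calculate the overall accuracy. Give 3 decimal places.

Accuracy = trace / total = (831+382+614=1827) / 2941 = 1827/2941 = 0.621

0.621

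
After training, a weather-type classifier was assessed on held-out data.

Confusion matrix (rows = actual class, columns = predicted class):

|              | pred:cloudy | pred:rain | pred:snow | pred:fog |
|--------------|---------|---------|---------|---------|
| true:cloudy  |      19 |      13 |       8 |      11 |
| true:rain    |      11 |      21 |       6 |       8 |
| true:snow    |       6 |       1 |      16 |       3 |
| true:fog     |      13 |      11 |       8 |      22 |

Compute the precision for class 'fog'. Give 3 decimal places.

0.500

precision = TP/(TP+FP).
fog: TP=22, FP=11+8+3=22 → 22/44 = 0.5000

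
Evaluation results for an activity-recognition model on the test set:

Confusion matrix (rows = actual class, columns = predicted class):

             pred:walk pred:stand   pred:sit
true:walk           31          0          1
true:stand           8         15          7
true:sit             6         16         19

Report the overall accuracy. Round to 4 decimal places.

0.6311

Accuracy = trace / total = (31+15+19=65) / 103 = 65/103 = 0.6311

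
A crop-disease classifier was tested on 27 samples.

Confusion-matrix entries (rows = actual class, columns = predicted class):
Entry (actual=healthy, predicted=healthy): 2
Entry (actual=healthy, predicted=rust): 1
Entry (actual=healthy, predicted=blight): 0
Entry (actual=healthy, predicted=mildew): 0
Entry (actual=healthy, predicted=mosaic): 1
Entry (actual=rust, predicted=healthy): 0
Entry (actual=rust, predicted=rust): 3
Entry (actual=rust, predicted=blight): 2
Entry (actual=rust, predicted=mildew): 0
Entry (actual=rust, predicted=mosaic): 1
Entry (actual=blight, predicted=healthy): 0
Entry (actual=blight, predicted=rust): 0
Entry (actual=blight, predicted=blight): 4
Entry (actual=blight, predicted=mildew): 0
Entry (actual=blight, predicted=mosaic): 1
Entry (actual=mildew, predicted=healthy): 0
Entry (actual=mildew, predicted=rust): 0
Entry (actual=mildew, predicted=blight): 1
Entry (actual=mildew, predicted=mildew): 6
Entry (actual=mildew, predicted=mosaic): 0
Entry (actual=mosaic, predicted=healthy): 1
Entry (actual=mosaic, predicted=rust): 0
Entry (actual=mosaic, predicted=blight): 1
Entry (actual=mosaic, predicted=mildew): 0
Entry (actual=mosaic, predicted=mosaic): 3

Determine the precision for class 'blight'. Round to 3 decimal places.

Take TP from the diagonal, FP from the rest of the 'blight' prediction marginal, FN from the rest of the 'blight' actual marginal.
precision = TP/(TP+FP).
blight: TP=4, FP=0+2+1+1=4 → 4/8 = 0.5000

0.500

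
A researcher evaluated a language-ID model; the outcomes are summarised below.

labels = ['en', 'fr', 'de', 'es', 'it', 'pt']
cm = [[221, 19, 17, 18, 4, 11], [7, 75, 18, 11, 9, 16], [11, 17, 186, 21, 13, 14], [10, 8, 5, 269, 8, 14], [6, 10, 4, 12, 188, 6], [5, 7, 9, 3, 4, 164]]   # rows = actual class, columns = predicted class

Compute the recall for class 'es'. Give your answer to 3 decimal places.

Treat 'es' as positive and all other classes as negative.
recall = TP/(TP+FN).
es: TP=269, FN=10+8+5+8+14=45 → 269/314 = 0.8567

0.857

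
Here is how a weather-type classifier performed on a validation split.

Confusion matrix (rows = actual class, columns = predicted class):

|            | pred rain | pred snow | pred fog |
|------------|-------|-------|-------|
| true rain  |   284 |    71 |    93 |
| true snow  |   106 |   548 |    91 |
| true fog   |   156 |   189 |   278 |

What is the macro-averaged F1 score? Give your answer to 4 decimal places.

Per-class F1 score (2·TP/(2·TP+FP+FN)):
  rain: TP=284, FP=106+156=262, FN=71+93=164 → 568/994 = 0.57143
  snow: TP=548, FP=71+189=260, FN=106+91=197 → 1096/1553 = 0.70573
  fog: TP=278, FP=93+91=184, FN=156+189=345 → 556/1085 = 0.51244
Macro-F1 score = mean = (0.57143 + 0.70573 + 0.51244) / 3 = 0.5965

0.5965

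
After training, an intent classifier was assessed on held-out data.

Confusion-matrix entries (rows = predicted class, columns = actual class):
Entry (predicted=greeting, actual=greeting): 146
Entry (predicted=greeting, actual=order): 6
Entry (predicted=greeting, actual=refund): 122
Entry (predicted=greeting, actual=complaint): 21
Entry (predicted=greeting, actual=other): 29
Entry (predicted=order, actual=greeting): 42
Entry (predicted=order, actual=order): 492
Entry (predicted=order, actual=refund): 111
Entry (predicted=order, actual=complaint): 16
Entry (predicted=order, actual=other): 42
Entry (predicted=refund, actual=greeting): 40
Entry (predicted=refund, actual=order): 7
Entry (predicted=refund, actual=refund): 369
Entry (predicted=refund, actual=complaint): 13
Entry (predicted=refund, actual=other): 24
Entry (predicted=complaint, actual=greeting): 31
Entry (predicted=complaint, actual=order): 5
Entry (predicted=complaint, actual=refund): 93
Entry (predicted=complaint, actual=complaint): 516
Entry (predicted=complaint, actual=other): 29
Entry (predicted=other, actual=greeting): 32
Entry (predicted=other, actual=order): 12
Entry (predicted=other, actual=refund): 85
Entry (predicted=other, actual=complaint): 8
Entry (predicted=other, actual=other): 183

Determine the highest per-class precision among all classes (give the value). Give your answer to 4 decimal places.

0.8146

Per-class precision (TP/(TP+FP)):
  greeting: TP=146, FP=6+122+21+29=178 → 146/324 = 0.45062
  order: TP=492, FP=42+111+16+42=211 → 492/703 = 0.69986
  refund: TP=369, FP=40+7+13+24=84 → 369/453 = 0.81457
  complaint: TP=516, FP=31+5+93+29=158 → 516/674 = 0.76558
  other: TP=183, FP=32+12+85+8=137 → 183/320 = 0.57188
Highest is class 'refund' with precision = 0.8146.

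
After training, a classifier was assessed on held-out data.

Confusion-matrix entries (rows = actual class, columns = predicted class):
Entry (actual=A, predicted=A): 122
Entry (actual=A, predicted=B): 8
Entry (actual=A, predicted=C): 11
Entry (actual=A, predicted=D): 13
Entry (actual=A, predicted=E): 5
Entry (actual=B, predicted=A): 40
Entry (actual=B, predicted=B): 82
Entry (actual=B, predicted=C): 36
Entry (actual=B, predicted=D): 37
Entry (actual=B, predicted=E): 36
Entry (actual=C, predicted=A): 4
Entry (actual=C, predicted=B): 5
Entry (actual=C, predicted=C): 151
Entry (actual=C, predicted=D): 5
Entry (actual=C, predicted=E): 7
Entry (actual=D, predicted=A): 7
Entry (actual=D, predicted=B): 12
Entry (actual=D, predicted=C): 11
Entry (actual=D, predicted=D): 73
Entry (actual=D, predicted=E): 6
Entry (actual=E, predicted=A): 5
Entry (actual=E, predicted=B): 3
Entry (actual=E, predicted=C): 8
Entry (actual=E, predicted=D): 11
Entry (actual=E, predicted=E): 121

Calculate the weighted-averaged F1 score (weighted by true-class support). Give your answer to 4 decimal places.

Per-class F1 score (2·TP/(2·TP+FP+FN)):
  A: TP=122, FP=40+4+7+5=56, FN=8+11+13+5=37 → 244/337 = 0.72404
  B: TP=82, FP=8+5+12+3=28, FN=40+36+37+36=149 → 164/341 = 0.48094
  C: TP=151, FP=11+36+11+8=66, FN=4+5+5+7=21 → 302/389 = 0.77635
  D: TP=73, FP=13+37+5+11=66, FN=7+12+11+6=36 → 146/248 = 0.58871
  E: TP=121, FP=5+36+7+6=54, FN=5+3+8+11=27 → 242/323 = 0.74923
Weighted-F1 score = Σ (supportᵢ/N)·F1 scoreᵢ with N=819: (159/819)·0.72404 + (231/819)·0.48094 + (172/819)·0.77635 + (109/819)·0.58871 + (148/819)·0.74923 = 0.6530

0.6530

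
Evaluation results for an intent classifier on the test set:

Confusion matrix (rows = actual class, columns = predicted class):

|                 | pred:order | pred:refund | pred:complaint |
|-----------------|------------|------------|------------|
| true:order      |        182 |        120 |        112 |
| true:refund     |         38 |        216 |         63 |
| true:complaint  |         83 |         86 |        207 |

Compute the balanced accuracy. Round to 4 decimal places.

0.5572

Balanced accuracy = mean of per-class recall.
  order: recall = 182/414 = 0.43961
  refund: recall = 216/317 = 0.68139
  complaint: recall = 207/376 = 0.55053
Mean = (0.43961 + 0.68139 + 0.55053) / 3 = 0.5572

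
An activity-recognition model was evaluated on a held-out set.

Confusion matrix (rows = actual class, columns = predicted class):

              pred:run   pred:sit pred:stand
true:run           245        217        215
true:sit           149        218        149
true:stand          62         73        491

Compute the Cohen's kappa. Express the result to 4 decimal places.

Observed agreement pₒ = trace/N = 954/1819 = 0.52446
Expected agreement pₑ = Σ (rowᵢ·colᵢ)/N² = (677·456 + 516·508 + 626·855)/1819² = 0.33429
κ = (pₒ − pₑ)/(1 − pₑ) = (0.52446 − 0.33429)/(1 − 0.33429) = 0.2857

0.2857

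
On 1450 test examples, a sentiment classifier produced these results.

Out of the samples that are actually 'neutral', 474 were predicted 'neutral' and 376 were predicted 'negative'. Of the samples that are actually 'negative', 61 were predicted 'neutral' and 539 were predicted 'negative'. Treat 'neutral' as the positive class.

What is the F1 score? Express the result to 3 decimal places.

0.684

Precision = TP/(TP+FP) = 474/535 = 0.8860
Recall = TP/(TP+FN) = 474/850 = 0.5576
F1 = 2·TP/(2·TP+FP+FN) = 948/1385 = 0.684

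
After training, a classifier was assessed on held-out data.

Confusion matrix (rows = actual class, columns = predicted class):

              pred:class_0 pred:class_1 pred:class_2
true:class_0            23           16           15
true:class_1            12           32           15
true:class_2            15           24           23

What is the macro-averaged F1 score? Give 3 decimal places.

Per-class F1 score (2·TP/(2·TP+FP+FN)):
  class_0: TP=23, FP=12+15=27, FN=16+15=31 → 46/104 = 0.4423
  class_1: TP=32, FP=16+24=40, FN=12+15=27 → 64/131 = 0.4885
  class_2: TP=23, FP=15+15=30, FN=15+24=39 → 46/115 = 0.4000
Macro-F1 score = mean = (0.4423 + 0.4885 + 0.4000) / 3 = 0.444

0.444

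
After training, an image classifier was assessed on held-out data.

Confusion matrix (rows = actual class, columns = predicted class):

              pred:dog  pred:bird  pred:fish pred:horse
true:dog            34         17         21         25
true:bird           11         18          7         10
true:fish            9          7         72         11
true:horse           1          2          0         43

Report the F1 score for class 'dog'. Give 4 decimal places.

0.4474

Take TP from the diagonal, FP from the rest of the 'dog' prediction marginal, FN from the rest of the 'dog' actual marginal.
F1 score = 2·TP/(2·TP+FP+FN).
dog: TP=34, FP=11+9+1=21, FN=17+21+25=63 → 68/152 = 0.44737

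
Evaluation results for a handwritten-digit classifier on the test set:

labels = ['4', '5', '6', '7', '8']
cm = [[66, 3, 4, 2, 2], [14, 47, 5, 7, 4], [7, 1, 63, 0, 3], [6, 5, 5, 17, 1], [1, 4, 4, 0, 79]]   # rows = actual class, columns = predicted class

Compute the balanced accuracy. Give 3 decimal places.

Balanced accuracy = mean of per-class recall.
  4: recall = 66/77 = 0.8571
  5: recall = 47/77 = 0.6104
  6: recall = 63/74 = 0.8514
  7: recall = 17/34 = 0.5000
  8: recall = 79/88 = 0.8977
Mean = (0.8571 + 0.6104 + 0.8514 + 0.5000 + 0.8977) / 5 = 0.743

0.743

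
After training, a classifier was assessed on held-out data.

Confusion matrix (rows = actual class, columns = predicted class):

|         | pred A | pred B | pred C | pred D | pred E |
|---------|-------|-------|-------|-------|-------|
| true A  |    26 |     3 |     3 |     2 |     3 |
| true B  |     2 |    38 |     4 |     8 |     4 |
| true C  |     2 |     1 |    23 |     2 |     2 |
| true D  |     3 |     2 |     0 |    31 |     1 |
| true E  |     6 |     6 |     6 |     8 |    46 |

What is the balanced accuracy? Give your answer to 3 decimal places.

0.725

Balanced accuracy = mean of per-class recall.
  A: recall = 26/37 = 0.7027
  B: recall = 38/56 = 0.6786
  C: recall = 23/30 = 0.7667
  D: recall = 31/37 = 0.8378
  E: recall = 46/72 = 0.6389
Mean = (0.7027 + 0.6786 + 0.7667 + 0.8378 + 0.6389) / 5 = 0.725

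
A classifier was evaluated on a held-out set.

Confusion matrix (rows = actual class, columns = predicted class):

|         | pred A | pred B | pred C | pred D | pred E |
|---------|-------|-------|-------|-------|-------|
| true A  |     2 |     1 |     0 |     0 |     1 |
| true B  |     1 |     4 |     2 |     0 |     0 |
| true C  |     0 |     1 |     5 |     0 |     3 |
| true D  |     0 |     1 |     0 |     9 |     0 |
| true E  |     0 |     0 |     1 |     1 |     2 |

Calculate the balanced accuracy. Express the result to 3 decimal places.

0.605

Balanced accuracy = mean of per-class recall.
  A: recall = 2/4 = 0.5000
  B: recall = 4/7 = 0.5714
  C: recall = 5/9 = 0.5556
  D: recall = 9/10 = 0.9000
  E: recall = 2/4 = 0.5000
Mean = (0.5000 + 0.5714 + 0.5556 + 0.9000 + 0.5000) / 5 = 0.605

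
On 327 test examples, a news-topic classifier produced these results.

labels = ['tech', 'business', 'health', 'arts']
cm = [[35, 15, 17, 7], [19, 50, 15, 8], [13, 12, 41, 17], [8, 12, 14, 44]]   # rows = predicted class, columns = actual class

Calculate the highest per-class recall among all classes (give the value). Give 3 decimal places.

Per-class recall (TP/(TP+FN)):
  tech: TP=35, FN=19+13+8=40 → 35/75 = 0.4667
  business: TP=50, FN=15+12+12=39 → 50/89 = 0.5618
  health: TP=41, FN=17+15+14=46 → 41/87 = 0.4713
  arts: TP=44, FN=7+8+17=32 → 44/76 = 0.5789
Highest is class 'arts' with recall = 0.579.

0.579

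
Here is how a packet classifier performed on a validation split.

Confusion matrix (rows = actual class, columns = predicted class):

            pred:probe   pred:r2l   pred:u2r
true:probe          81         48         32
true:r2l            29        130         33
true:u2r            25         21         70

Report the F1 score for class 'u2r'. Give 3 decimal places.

0.558

One-vs-rest for 'u2r': TP = diagonal; FP = other classes predicted 'u2r'; FN = 'u2r' predicted as other.
F1 score = 2·TP/(2·TP+FP+FN).
u2r: TP=70, FP=32+33=65, FN=25+21=46 → 140/251 = 0.5578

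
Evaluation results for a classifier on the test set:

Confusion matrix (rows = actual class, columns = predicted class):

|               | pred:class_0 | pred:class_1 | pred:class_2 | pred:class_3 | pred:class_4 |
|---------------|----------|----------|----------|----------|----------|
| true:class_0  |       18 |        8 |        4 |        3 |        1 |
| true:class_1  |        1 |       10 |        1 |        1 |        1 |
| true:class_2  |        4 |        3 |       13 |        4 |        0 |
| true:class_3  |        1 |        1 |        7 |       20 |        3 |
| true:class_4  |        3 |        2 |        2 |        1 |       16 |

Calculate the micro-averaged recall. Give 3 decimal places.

0.602

Micro-averaging pools counts across classes: ΣTP=77, ΣFP=51, ΣFN=51.
Micro-recall = TP/(TP+FN) on pooled counts = 0.602 (equals overall accuracy in single-label multiclass).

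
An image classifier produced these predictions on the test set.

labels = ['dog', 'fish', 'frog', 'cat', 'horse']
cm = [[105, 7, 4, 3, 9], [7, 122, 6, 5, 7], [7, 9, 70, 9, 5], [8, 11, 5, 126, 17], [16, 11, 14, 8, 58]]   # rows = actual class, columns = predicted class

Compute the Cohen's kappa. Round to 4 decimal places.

0.6735

Observed agreement pₒ = trace/N = 481/649 = 0.74114
Expected agreement pₑ = Σ (rowᵢ·colᵢ)/N² = (128·143 + 147·160 + 100·99 + 167·151 + 107·96)/649² = 0.20706
κ = (pₒ − pₑ)/(1 − pₑ) = (0.74114 − 0.20706)/(1 − 0.20706) = 0.6735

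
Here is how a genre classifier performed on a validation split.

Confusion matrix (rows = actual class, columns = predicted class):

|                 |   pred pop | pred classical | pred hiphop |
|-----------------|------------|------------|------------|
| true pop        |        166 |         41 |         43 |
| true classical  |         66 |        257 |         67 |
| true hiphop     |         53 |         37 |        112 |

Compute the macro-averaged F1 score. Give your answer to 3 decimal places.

Per-class F1 score (2·TP/(2·TP+FP+FN)):
  pop: TP=166, FP=66+53=119, FN=41+43=84 → 332/535 = 0.6206
  classical: TP=257, FP=41+37=78, FN=66+67=133 → 514/725 = 0.7090
  hiphop: TP=112, FP=43+67=110, FN=53+37=90 → 224/424 = 0.5283
Macro-F1 score = mean = (0.6206 + 0.7090 + 0.5283) / 3 = 0.619

0.619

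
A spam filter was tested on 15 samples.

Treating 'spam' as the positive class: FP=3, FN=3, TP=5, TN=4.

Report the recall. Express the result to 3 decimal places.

0.625

Recall = TP/(TP+FN) = 5/(5+3) = 5/8 = 0.625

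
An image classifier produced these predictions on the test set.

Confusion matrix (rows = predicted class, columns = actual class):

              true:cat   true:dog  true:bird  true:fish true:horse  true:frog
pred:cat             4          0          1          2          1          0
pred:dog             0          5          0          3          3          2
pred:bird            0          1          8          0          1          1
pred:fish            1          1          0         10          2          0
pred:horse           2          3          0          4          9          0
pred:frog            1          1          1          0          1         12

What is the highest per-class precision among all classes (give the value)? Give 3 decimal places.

Per-class precision (TP/(TP+FP)):
  cat: TP=4, FP=0+1+2+1+0=4 → 4/8 = 0.5000
  dog: TP=5, FP=0+0+3+3+2=8 → 5/13 = 0.3846
  bird: TP=8, FP=0+1+0+1+1=3 → 8/11 = 0.7273
  fish: TP=10, FP=1+1+0+2+0=4 → 10/14 = 0.7143
  horse: TP=9, FP=2+3+0+4+0=9 → 9/18 = 0.5000
  frog: TP=12, FP=1+1+1+0+1=4 → 12/16 = 0.7500
Highest is class 'frog' with precision = 0.750.

0.750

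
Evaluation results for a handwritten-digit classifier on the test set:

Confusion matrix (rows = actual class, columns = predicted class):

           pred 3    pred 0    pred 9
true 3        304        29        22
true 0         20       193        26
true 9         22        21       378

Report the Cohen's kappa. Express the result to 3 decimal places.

0.788

Observed agreement pₒ = trace/N = 875/1015 = 0.8621
Expected agreement pₑ = Σ (rowᵢ·colᵢ)/N² = (355·346 + 239·243 + 421·426)/1015² = 0.3497
κ = (pₒ − pₑ)/(1 − pₑ) = (0.8621 − 0.3497)/(1 − 0.3497) = 0.788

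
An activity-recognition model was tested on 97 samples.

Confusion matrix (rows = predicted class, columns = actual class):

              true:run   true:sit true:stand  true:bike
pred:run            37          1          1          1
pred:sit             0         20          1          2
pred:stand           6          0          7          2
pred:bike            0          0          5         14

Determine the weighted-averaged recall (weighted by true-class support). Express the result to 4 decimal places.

Per-class recall (TP/(TP+FN)):
  run: TP=37, FN=0+6+0=6 → 37/43 = 0.86047
  sit: TP=20, FN=1+0+0=1 → 20/21 = 0.95238
  stand: TP=7, FN=1+1+5=7 → 7/14 = 0.50000
  bike: TP=14, FN=1+2+2=5 → 14/19 = 0.73684
Weighted-recall = Σ (supportᵢ/N)·recallᵢ with N=97: (43/97)·0.86047 + (21/97)·0.95238 + (14/97)·0.50000 + (19/97)·0.73684 = 0.8041

0.8041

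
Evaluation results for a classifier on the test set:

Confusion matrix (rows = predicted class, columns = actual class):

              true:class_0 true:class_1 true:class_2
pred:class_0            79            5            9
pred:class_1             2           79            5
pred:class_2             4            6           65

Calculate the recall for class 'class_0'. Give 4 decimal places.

0.9294

recall = TP/(TP+FN).
class_0: TP=79, FN=2+4=6 → 79/85 = 0.92941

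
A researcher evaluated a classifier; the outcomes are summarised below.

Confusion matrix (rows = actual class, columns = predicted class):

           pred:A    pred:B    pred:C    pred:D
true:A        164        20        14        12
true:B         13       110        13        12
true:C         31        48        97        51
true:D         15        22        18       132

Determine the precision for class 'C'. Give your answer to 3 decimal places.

precision = TP/(TP+FP).
C: TP=97, FP=14+13+18=45 → 97/142 = 0.6831

0.683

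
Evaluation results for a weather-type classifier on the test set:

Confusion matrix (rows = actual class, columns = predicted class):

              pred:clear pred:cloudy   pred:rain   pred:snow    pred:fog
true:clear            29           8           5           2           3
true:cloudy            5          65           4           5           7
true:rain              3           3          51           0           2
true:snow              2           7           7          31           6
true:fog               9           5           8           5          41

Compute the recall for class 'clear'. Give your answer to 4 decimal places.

0.6170

One-vs-rest for 'clear': TP = diagonal; FP = other classes predicted 'clear'; FN = 'clear' predicted as other.
recall = TP/(TP+FN).
clear: TP=29, FN=8+5+2+3=18 → 29/47 = 0.61702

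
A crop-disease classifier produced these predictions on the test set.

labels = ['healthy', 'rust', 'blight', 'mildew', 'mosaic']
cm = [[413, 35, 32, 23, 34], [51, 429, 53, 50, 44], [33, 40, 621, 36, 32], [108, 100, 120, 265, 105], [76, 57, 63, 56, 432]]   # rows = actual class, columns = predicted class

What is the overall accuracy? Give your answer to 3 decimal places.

Accuracy = trace / total = (413+429+621+265+432=2160) / 3308 = 2160/3308 = 0.653

0.653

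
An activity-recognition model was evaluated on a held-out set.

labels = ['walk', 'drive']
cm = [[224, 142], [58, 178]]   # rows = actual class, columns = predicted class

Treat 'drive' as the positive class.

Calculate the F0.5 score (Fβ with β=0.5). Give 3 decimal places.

Fβ = (1+β²)·TP / ((1+β²)·TP + β²·FN + FP), with β²=1/4
= 1.25·178 / (1.25·178 + 0.25·58 + 142) = 0.587

0.587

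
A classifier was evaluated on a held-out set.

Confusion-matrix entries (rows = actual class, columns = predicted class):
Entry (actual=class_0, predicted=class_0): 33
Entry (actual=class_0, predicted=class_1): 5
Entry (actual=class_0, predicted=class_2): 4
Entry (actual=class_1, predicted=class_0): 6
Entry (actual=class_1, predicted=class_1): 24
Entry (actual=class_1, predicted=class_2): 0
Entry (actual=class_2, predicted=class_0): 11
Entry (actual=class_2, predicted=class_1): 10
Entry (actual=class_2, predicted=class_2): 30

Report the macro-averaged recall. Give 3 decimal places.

0.725

Per-class recall (TP/(TP+FN)):
  class_0: TP=33, FN=5+4=9 → 33/42 = 0.7857
  class_1: TP=24, FN=6+0=6 → 24/30 = 0.8000
  class_2: TP=30, FN=11+10=21 → 30/51 = 0.5882
Macro-recall = mean = (0.7857 + 0.8000 + 0.5882) / 3 = 0.725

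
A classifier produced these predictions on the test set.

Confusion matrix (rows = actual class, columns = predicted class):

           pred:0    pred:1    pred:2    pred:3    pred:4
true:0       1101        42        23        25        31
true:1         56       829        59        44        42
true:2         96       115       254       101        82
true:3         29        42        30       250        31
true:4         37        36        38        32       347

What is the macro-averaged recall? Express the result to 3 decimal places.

0.692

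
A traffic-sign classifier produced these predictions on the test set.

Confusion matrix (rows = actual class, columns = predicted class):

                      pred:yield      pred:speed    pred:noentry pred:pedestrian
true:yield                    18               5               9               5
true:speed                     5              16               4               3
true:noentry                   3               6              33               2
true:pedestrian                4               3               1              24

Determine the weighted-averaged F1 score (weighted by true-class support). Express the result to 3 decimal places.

0.642

Per-class F1 score (2·TP/(2·TP+FP+FN)):
  yield: TP=18, FP=5+3+4=12, FN=5+9+5=19 → 36/67 = 0.5373
  speed: TP=16, FP=5+6+3=14, FN=5+4+3=12 → 32/58 = 0.5517
  noentry: TP=33, FP=9+4+1=14, FN=3+6+2=11 → 66/91 = 0.7253
  pedestrian: TP=24, FP=5+3+2=10, FN=4+3+1=8 → 48/66 = 0.7273
Weighted-F1 score = Σ (supportᵢ/N)·F1 scoreᵢ with N=141: (37/141)·0.5373 + (28/141)·0.5517 + (44/141)·0.7253 + (32/141)·0.7273 = 0.642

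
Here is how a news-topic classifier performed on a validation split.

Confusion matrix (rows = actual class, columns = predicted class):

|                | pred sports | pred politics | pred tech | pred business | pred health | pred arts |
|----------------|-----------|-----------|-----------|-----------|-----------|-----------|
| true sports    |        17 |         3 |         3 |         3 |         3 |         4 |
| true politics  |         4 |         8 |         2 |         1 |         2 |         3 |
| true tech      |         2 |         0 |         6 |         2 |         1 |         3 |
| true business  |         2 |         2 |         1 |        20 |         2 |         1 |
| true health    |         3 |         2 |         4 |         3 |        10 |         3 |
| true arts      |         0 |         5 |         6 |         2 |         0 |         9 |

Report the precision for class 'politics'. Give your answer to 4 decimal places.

0.4000

precision = TP/(TP+FP).
politics: TP=8, FP=3+0+2+2+5=12 → 8/20 = 0.40000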